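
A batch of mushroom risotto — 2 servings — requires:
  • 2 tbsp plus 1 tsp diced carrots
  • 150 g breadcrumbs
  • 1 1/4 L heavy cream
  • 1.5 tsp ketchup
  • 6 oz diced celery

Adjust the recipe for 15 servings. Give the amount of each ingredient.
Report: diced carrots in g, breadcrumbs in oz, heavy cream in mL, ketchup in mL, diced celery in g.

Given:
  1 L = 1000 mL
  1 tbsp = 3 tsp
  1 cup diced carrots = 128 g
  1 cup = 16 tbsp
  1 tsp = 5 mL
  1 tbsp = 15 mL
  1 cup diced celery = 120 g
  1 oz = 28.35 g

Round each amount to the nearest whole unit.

diced carrots: 140 g; breadcrumbs: 40 oz; heavy cream: 9375 mL; ketchup: 56 mL; diced celery: 1276 g

Scaling factor: 15/2 = 7.5.
diced carrots: (2 tbsp + 1 tsp = 7/3 tbsp) × 15/2 ÷ 16 tbsp/cup × 128 g/cup = 140 g
breadcrumbs: 150 g × 15/2 ÷ 28.35 g/oz ≈ 40 oz
heavy cream: 1.25 L × 15/2 × 1000 mL/L = 9375 mL
ketchup: 1.5 tsp × 15/2 × 5 mL/tsp ≈ 56 mL
diced celery: 6 oz × 15/2 × 28.35 g/oz ≈ 1276 g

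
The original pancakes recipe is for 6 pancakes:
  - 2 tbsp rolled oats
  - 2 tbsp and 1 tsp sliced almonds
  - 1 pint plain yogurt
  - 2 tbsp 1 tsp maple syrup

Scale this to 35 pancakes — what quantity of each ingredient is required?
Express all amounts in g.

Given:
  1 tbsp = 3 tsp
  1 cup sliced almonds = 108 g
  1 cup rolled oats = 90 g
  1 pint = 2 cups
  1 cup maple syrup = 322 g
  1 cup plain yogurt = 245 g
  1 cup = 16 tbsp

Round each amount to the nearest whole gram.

rolled oats: 66 g; sliced almonds: 92 g; plain yogurt: 2858 g; maple syrup: 274 g

Scaling factor: 35/6.
rolled oats: 2 tbsp × 35/6 ÷ 16 tbsp/cup × 90 g/cup ≈ 66 g
sliced almonds: (2 tbsp + 1 tsp = 7/3 tbsp) × 35/6 ÷ 16 tbsp/cup × 108 g/cup ≈ 92 g
plain yogurt: 1 pint × 35/6 × 2 cup/pint × 245 g/cup ≈ 2858 g
maple syrup: (2 tbsp + 1 tsp = 7/3 tbsp) × 35/6 ÷ 16 tbsp/cup × 322 g/cup ≈ 274 g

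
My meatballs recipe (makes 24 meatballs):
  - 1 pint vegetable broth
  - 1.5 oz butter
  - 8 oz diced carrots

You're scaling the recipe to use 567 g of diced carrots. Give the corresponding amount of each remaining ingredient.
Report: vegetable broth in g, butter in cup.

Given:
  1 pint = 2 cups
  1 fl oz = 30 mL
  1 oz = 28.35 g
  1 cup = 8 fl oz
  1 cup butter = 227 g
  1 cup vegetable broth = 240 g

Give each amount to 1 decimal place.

The original recipe has 226.8 g of diced carrots, so the scaling factor is 567 ÷ 226.8 = 5/2 = 2.5.
vegetable broth: 1 pint × 5/2 × 2 cup/pint × 240 g/cup = 1200.0 g
butter: 1.5 oz × 5/2 × 28.35 g/oz ÷ 227 g/cup ≈ 0.5 cup

vegetable broth: 1200.0 g; butter: 0.5 cup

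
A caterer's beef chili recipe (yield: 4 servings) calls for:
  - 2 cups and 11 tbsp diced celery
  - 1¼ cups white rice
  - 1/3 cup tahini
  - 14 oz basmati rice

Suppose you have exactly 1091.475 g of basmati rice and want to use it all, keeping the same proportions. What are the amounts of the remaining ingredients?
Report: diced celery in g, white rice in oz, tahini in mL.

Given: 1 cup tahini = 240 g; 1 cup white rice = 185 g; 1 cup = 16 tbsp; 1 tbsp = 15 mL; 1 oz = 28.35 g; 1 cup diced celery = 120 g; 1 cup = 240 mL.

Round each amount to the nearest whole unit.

The original recipe has 396.9 g of basmati rice, so the scaling factor is 1091.475 ÷ 396.9 = 11/4 = 2.75.
diced celery: (2 cup + 11 tbsp = 2.6875 cup) × 11/4 × 120 g/cup ≈ 887 g
white rice: 1.25 cup × 11/4 × 185 g/cup ÷ 28.35 g/oz ≈ 22 oz
tahini: 1/3 cup × 11/4 × 240 mL/cup = 220 mL

diced celery: 887 g; white rice: 22 oz; tahini: 220 mL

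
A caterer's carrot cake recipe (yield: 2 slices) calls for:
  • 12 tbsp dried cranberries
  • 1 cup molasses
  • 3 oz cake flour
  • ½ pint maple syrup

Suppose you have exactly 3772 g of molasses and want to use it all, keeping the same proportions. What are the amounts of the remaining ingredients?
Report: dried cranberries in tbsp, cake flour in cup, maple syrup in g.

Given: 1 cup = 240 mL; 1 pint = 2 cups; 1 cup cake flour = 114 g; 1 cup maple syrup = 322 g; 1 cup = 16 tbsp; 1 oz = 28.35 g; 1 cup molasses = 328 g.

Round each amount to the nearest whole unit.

dried cranberries: 138 tbsp; cake flour: 9 cup; maple syrup: 3703 g

The original recipe has 328 g of molasses, so the scaling factor is 3772 ÷ 328 = 23/2 = 11.5.
dried cranberries: 12 tbsp × 23/2 = 138 tbsp
cake flour: 3 oz × 23/2 × 28.35 g/oz ÷ 114 g/cup ≈ 9 cup
maple syrup: 0.5 pint × 23/2 × 2 cup/pint × 322 g/cup = 3703 g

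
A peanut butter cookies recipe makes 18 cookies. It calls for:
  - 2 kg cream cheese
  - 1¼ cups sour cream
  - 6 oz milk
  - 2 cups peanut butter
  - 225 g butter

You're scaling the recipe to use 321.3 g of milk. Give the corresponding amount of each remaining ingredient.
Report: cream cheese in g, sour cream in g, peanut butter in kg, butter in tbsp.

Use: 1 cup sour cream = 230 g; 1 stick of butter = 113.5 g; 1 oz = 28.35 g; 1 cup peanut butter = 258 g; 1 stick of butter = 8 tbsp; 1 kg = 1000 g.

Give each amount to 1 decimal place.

cream cheese: 3777.8 g; sour cream: 543.1 g; peanut butter: 1.0 kg; butter: 30.0 tbsp

The original recipe has 170.1 g of milk, so the scaling factor is 321.3 ÷ 170.1 = 17/9.
cream cheese: 2 kg × 17/9 × 1000 g/kg ≈ 3777.8 g
sour cream: 1.25 cup × 17/9 × 230 g/cup ≈ 543.1 g
peanut butter: 2 cup × 17/9 × 258 g/cup ÷ 1000 g/kg ≈ 1.0 kg
butter: 225 g × 17/9 ÷ 113.5 g/stick × 8 tbsp/stick ≈ 30.0 tbsp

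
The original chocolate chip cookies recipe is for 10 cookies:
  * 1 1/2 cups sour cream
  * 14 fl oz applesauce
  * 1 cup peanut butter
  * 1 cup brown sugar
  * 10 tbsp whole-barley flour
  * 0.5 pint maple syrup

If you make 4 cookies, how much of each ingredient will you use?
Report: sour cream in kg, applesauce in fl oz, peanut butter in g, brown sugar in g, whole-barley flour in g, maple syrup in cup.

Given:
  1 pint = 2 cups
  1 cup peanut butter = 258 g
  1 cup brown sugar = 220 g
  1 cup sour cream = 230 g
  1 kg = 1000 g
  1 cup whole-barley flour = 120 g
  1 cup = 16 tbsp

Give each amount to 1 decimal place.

Scaling factor: 4/10 = 2/5 = 0.4.
sour cream: 1.5 cup × 2/5 × 230 g/cup ÷ 1000 g/kg ≈ 0.1 kg
applesauce: 14 fl oz × 2/5 = 5.6 fl oz
peanut butter: 1 cup × 2/5 × 258 g/cup = 103.2 g
brown sugar: 1 cup × 2/5 × 220 g/cup = 88.0 g
whole-barley flour: 10 tbsp × 2/5 ÷ 16 tbsp/cup × 120 g/cup = 30.0 g
maple syrup: 0.5 pint × 2/5 × 2 cup/pint = 0.4 cup

sour cream: 0.1 kg; applesauce: 5.6 fl oz; peanut butter: 103.2 g; brown sugar: 88.0 g; whole-barley flour: 30.0 g; maple syrup: 0.4 cup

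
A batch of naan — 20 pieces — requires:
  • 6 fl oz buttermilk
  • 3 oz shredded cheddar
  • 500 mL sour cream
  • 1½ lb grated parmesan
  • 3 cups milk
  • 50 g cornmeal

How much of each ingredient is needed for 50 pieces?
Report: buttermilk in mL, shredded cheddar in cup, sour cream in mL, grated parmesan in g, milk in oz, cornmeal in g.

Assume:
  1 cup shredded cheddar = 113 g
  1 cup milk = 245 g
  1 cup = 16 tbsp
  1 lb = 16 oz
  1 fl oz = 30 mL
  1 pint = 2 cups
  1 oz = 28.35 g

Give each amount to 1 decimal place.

buttermilk: 450.0 mL; shredded cheddar: 1.9 cup; sour cream: 1250.0 mL; grated parmesan: 1701.0 g; milk: 64.8 oz; cornmeal: 125.0 g

Scaling factor: 50/20 = 5/2 = 2.5.
buttermilk: 6 fl oz × 5/2 × 30 mL/fl oz = 450.0 mL
shredded cheddar: 3 oz × 5/2 × 28.35 g/oz ÷ 113 g/cup ≈ 1.9 cup
sour cream: 500 mL × 5/2 = 1250.0 mL
grated parmesan: 1.5 lb × 5/2 × 16 oz/lb × 28.35 g/oz = 1701.0 g
milk: 3 cup × 5/2 × 245 g/cup ÷ 28.35 g/oz ≈ 64.8 oz
cornmeal: 50 g × 5/2 = 125.0 g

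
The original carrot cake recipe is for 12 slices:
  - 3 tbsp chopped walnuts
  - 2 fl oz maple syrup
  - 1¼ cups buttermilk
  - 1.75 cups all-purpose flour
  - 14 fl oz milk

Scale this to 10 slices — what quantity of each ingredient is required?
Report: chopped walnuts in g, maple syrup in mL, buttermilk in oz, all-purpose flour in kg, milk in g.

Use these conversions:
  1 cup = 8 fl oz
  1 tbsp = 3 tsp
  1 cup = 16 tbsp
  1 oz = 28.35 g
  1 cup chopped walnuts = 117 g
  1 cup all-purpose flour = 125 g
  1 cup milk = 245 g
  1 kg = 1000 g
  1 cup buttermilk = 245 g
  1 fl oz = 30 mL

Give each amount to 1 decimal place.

chopped walnuts: 18.3 g; maple syrup: 50.0 mL; buttermilk: 9.0 oz; all-purpose flour: 0.2 kg; milk: 357.3 g

Scaling factor: 10/12 = 5/6.
chopped walnuts: 3 tbsp × 5/6 ÷ 16 tbsp/cup × 117 g/cup ≈ 18.3 g
maple syrup: 2 fl oz × 5/6 × 30 mL/fl oz = 50.0 mL
buttermilk: 1.25 cup × 5/6 × 245 g/cup ÷ 28.35 g/oz ≈ 9.0 oz
all-purpose flour: 1.75 cup × 5/6 × 125 g/cup ÷ 1000 g/kg ≈ 0.2 kg
milk: 14 fl oz × 5/6 ÷ 8 fl oz/cup × 245 g/cup ≈ 357.3 g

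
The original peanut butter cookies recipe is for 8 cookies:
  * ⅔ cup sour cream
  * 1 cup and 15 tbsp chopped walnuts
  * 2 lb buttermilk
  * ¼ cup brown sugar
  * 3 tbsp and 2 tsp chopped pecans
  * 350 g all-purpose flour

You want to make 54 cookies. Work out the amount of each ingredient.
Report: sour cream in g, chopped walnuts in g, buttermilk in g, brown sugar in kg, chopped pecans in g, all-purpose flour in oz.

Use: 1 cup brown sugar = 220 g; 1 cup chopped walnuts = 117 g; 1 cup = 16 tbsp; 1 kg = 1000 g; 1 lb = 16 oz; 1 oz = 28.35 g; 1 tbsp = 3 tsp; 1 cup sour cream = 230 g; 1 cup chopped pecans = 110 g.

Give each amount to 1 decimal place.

sour cream: 1035.0 g; chopped walnuts: 1530.1 g; buttermilk: 6123.6 g; brown sugar: 0.4 kg; chopped pecans: 170.2 g; all-purpose flour: 83.3 oz

Scaling factor: 54/8 = 27/4 = 6.75.
sour cream: 2/3 cup × 27/4 × 230 g/cup = 1035.0 g
chopped walnuts: (1 cup + 15 tbsp = 1.9375 cup) × 27/4 × 117 g/cup ≈ 1530.1 g
buttermilk: 2 lb × 27/4 × 16 oz/lb × 28.35 g/oz = 6123.6 g
brown sugar: 0.25 cup × 27/4 × 220 g/cup ÷ 1000 g/kg ≈ 0.4 kg
chopped pecans: (3 tbsp + 2 tsp = 11/3 tbsp) × 27/4 ÷ 16 tbsp/cup × 110 g/cup ≈ 170.2 g
all-purpose flour: 350 g × 27/4 ÷ 28.35 g/oz ≈ 83.3 oz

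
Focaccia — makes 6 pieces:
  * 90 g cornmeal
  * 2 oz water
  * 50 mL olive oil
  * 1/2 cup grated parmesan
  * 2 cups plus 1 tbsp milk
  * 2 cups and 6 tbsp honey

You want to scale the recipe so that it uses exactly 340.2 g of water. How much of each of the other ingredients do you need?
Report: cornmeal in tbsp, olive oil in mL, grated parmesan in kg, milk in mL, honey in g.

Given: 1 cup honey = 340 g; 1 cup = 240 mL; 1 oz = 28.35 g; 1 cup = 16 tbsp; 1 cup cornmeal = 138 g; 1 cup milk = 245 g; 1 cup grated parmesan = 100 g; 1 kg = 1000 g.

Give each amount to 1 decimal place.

The original recipe has 56.7 g of water, so the scaling factor is 340.2 ÷ 56.7 = 6.
cornmeal: 90 g × 6 ÷ 138 g/cup × 16 tbsp/cup ≈ 62.6 tbsp
olive oil: 50 mL × 6 = 300.0 mL
grated parmesan: 0.5 cup × 6 × 100 g/cup ÷ 1000 g/kg = 0.3 kg
milk: (2 cup + 1 tbsp = 2.0625 cup) × 6 × 240 mL/cup = 2970.0 mL
honey: (2 cup + 6 tbsp = 2.375 cup) × 6 × 340 g/cup = 4845.0 g

cornmeal: 62.6 tbsp; olive oil: 300.0 mL; grated parmesan: 0.3 kg; milk: 2970.0 mL; honey: 4845.0 g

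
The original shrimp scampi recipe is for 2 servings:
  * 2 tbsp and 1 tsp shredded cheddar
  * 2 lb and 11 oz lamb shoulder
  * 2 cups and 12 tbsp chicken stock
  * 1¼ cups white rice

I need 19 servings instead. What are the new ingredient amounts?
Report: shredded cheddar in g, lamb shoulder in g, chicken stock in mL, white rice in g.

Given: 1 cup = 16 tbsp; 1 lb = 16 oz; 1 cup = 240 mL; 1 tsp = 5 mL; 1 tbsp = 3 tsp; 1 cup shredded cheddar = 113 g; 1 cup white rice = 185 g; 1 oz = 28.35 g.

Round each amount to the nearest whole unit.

Scaling factor: 19/2 = 9.5.
shredded cheddar: (2 tbsp + 1 tsp = 7/3 tbsp) × 19/2 ÷ 16 tbsp/cup × 113 g/cup ≈ 157 g
lamb shoulder: (2 lb + 11 oz = 2.6875 lb) × 19/2 × 16 oz/lb × 28.35 g/oz ≈ 11581 g
chicken stock: (2 cup + 12 tbsp = 2.75 cup) × 19/2 × 240 mL/cup = 6270 mL
white rice: 1.25 cup × 19/2 × 185 g/cup ≈ 2197 g

shredded cheddar: 157 g; lamb shoulder: 11581 g; chicken stock: 6270 mL; white rice: 2197 g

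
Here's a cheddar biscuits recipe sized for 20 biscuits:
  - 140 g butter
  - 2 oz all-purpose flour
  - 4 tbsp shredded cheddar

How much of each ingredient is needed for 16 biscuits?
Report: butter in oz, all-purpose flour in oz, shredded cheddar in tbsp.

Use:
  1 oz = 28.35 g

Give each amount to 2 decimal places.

butter: 3.95 oz; all-purpose flour: 1.60 oz; shredded cheddar: 3.20 tbsp

Scaling factor: 16/20 = 4/5 = 0.8.
butter: 140 g × 4/5 ÷ 28.35 g/oz ≈ 3.95 oz
all-purpose flour: 2 oz × 4/5 = 1.60 oz
shredded cheddar: 4 tbsp × 4/5 = 3.20 tbsp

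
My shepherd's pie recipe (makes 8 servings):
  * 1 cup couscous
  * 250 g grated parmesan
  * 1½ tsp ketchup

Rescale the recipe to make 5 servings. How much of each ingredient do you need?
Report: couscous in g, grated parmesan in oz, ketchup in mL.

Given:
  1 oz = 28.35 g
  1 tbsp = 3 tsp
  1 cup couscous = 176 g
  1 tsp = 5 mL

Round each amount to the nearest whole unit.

Scaling factor: 5/8 = 0.625.
couscous: 1 cup × 5/8 × 176 g/cup = 110 g
grated parmesan: 250 g × 5/8 ÷ 28.35 g/oz ≈ 6 oz
ketchup: 1.5 tsp × 5/8 × 5 mL/tsp ≈ 5 mL

couscous: 110 g; grated parmesan: 6 oz; ketchup: 5 mL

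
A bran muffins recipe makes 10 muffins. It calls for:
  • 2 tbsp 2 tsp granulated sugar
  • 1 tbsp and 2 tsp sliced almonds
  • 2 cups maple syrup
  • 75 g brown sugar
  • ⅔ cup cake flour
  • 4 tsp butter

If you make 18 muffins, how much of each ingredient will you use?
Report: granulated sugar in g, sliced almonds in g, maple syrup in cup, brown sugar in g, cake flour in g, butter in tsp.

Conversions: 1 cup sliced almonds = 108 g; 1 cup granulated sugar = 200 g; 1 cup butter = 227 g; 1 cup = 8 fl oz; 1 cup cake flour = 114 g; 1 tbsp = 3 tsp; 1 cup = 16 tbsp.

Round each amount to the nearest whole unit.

Scaling factor: 18/10 = 9/5 = 1.8.
granulated sugar: (2 tbsp + 2 tsp = 8/3 tbsp) × 9/5 ÷ 16 tbsp/cup × 200 g/cup = 60 g
sliced almonds: (1 tbsp + 2 tsp = 5/3 tbsp) × 9/5 ÷ 16 tbsp/cup × 108 g/cup ≈ 20 g
maple syrup: 2 cup × 9/5 ≈ 4 cup
brown sugar: 75 g × 9/5 = 135 g
cake flour: 2/3 cup × 9/5 × 114 g/cup ≈ 137 g
butter: 4 tsp × 9/5 ≈ 7 tsp

granulated sugar: 60 g; sliced almonds: 20 g; maple syrup: 4 cup; brown sugar: 135 g; cake flour: 137 g; butter: 7 tsp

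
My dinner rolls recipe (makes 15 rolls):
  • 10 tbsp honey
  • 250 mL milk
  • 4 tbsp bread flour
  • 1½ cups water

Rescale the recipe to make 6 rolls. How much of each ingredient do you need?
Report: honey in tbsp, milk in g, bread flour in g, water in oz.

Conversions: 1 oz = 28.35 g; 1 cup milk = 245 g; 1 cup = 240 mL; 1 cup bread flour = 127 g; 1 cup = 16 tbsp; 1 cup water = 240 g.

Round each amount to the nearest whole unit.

Scaling factor: 6/15 = 2/5 = 0.4.
honey: 10 tbsp × 2/5 = 4 tbsp
milk: 250 mL × 2/5 ÷ 240 mL/cup × 245 g/cup ≈ 102 g
bread flour: 4 tbsp × 2/5 ÷ 16 tbsp/cup × 127 g/cup ≈ 13 g
water: 1.5 cup × 2/5 × 240 g/cup ÷ 28.35 g/oz ≈ 5 oz

honey: 4 tbsp; milk: 102 g; bread flour: 13 g; water: 5 oz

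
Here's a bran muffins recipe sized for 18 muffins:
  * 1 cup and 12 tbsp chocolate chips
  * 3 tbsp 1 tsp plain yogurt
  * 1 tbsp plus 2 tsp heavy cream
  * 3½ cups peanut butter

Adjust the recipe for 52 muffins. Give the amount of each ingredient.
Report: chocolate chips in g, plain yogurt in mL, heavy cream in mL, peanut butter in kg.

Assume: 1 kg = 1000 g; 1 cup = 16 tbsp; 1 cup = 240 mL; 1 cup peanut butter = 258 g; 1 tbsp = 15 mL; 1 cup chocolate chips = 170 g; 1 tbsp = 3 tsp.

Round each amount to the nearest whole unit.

Scaling factor: 52/18 = 26/9.
chocolate chips: (1 cup + 12 tbsp = 1.75 cup) × 26/9 × 170 g/cup ≈ 859 g
plain yogurt: (3 tbsp + 1 tsp = 10/3 tbsp) × 26/9 × 15 mL/tbsp ≈ 144 mL
heavy cream: (1 tbsp + 2 tsp = 5/3 tbsp) × 26/9 × 15 mL/tbsp ≈ 72 mL
peanut butter: 3.5 cup × 26/9 × 258 g/cup ÷ 1000 g/kg ≈ 3 kg

chocolate chips: 859 g; plain yogurt: 144 mL; heavy cream: 72 mL; peanut butter: 3 kg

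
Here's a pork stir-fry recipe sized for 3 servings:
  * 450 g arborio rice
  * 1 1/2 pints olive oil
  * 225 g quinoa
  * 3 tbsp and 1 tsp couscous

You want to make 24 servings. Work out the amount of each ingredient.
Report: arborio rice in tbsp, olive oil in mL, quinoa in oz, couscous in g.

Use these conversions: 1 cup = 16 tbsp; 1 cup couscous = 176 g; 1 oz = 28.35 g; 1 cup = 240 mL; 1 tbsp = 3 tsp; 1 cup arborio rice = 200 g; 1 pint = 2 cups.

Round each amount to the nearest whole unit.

Scaling factor: 24/3 = 8.
arborio rice: 450 g × 8 ÷ 200 g/cup × 16 tbsp/cup = 288 tbsp
olive oil: 1.5 pint × 8 × 2 cup/pint × 240 mL/cup = 5760 mL
quinoa: 225 g × 8 ÷ 28.35 g/oz ≈ 63 oz
couscous: (3 tbsp + 1 tsp = 10/3 tbsp) × 8 ÷ 16 tbsp/cup × 176 g/cup ≈ 293 g

arborio rice: 288 tbsp; olive oil: 5760 mL; quinoa: 63 oz; couscous: 293 g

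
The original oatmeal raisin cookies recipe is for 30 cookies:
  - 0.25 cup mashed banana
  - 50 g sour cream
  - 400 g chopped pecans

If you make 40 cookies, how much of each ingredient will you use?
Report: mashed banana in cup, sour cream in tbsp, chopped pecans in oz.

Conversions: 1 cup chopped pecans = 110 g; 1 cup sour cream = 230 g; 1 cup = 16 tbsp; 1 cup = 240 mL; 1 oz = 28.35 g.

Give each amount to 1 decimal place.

mashed banana: 0.3 cup; sour cream: 4.6 tbsp; chopped pecans: 18.8 oz

Scaling factor: 40/30 = 4/3.
mashed banana: 0.25 cup × 4/3 ≈ 0.3 cup
sour cream: 50 g × 4/3 ÷ 230 g/cup × 16 tbsp/cup ≈ 4.6 tbsp
chopped pecans: 400 g × 4/3 ÷ 28.35 g/oz ≈ 18.8 oz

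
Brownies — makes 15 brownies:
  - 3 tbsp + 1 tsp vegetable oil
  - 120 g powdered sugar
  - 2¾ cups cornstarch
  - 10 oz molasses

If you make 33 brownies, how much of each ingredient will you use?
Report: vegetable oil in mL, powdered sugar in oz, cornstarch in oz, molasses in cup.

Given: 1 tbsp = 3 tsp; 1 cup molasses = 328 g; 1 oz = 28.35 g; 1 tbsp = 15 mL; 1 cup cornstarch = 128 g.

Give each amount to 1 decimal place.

vegetable oil: 110.0 mL; powdered sugar: 9.3 oz; cornstarch: 27.3 oz; molasses: 1.9 cup

Scaling factor: 33/15 = 11/5 = 2.2.
vegetable oil: (3 tbsp + 1 tsp = 10/3 tbsp) × 11/5 × 15 mL/tbsp = 110.0 mL
powdered sugar: 120 g × 11/5 ÷ 28.35 g/oz ≈ 9.3 oz
cornstarch: 2.75 cup × 11/5 × 128 g/cup ÷ 28.35 g/oz ≈ 27.3 oz
molasses: 10 oz × 11/5 × 28.35 g/oz ÷ 328 g/cup ≈ 1.9 cup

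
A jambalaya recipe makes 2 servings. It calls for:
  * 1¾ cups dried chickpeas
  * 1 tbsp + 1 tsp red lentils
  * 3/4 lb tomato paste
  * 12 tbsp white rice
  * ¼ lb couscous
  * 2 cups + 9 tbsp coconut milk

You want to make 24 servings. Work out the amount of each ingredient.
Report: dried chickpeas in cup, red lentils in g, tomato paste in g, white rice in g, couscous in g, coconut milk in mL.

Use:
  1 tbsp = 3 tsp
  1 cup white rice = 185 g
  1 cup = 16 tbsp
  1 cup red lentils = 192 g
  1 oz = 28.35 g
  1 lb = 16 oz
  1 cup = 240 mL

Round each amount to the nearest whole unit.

Scaling factor: 24/2 = 12.
dried chickpeas: 1.75 cup × 12 = 21 cup
red lentils: (1 tbsp + 1 tsp = 4/3 tbsp) × 12 ÷ 16 tbsp/cup × 192 g/cup = 192 g
tomato paste: 0.75 lb × 12 × 16 oz/lb × 28.35 g/oz ≈ 4082 g
white rice: 12 tbsp × 12 ÷ 16 tbsp/cup × 185 g/cup = 1665 g
couscous: 0.25 lb × 12 × 16 oz/lb × 28.35 g/oz ≈ 1361 g
coconut milk: (2 cup + 9 tbsp = 2.5625 cup) × 12 × 240 mL/cup = 7380 mL

dried chickpeas: 21 cup; red lentils: 192 g; tomato paste: 4082 g; white rice: 1665 g; couscous: 1361 g; coconut milk: 7380 mL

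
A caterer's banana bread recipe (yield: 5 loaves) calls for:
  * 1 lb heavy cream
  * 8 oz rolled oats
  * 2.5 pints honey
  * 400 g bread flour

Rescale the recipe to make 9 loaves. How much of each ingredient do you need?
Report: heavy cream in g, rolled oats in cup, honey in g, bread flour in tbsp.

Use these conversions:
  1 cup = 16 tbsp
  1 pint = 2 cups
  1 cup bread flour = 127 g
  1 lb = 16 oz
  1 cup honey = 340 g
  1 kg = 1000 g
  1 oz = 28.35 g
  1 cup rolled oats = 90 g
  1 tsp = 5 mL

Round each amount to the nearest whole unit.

Scaling factor: 9/5 = 1.8.
heavy cream: 1 lb × 9/5 × 16 oz/lb × 28.35 g/oz ≈ 816 g
rolled oats: 8 oz × 9/5 × 28.35 g/oz ÷ 90 g/cup ≈ 5 cup
honey: 2.5 pint × 9/5 × 2 cup/pint × 340 g/cup = 3060 g
bread flour: 400 g × 9/5 ÷ 127 g/cup × 16 tbsp/cup ≈ 91 tbsp

heavy cream: 816 g; rolled oats: 5 cup; honey: 3060 g; bread flour: 91 tbsp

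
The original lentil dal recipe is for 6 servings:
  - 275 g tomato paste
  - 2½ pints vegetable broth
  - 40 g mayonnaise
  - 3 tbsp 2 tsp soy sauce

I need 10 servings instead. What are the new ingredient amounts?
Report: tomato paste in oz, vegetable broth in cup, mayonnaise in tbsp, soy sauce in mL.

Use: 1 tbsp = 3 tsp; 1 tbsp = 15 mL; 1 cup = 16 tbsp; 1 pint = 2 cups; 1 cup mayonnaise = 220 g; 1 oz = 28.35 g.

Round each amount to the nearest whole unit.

tomato paste: 16 oz; vegetable broth: 8 cup; mayonnaise: 5 tbsp; soy sauce: 92 mL

Scaling factor: 10/6 = 5/3.
tomato paste: 275 g × 5/3 ÷ 28.35 g/oz ≈ 16 oz
vegetable broth: 2.5 pint × 5/3 × 2 cup/pint ≈ 8 cup
mayonnaise: 40 g × 5/3 ÷ 220 g/cup × 16 tbsp/cup ≈ 5 tbsp
soy sauce: (3 tbsp + 2 tsp = 11/3 tbsp) × 5/3 × 15 mL/tbsp ≈ 92 mL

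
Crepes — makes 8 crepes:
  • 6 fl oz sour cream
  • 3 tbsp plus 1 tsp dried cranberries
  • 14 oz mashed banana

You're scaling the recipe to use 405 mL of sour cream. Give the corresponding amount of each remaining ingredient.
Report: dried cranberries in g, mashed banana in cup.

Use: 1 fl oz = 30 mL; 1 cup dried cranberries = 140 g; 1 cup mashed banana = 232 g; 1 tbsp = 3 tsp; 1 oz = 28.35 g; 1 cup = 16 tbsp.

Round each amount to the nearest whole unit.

dried cranberries: 66 g; mashed banana: 4 cup

The original recipe has 180 mL of sour cream, so the scaling factor is 405 ÷ 180 = 9/4 = 2.25.
dried cranberries: (3 tbsp + 1 tsp = 10/3 tbsp) × 9/4 ÷ 16 tbsp/cup × 140 g/cup ≈ 66 g
mashed banana: 14 oz × 9/4 × 28.35 g/oz ÷ 232 g/cup ≈ 4 cup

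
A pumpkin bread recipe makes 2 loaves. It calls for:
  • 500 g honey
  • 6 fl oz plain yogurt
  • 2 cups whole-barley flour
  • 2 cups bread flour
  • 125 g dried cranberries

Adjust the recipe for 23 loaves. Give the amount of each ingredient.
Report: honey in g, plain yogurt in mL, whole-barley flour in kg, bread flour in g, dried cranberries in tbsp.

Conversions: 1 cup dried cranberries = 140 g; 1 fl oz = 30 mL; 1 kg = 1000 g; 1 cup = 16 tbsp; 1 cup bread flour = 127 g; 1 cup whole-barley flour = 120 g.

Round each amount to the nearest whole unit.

Scaling factor: 23/2 = 11.5.
honey: 500 g × 23/2 = 5750 g
plain yogurt: 6 fl oz × 23/2 × 30 mL/fl oz = 2070 mL
whole-barley flour: 2 cup × 23/2 × 120 g/cup ÷ 1000 g/kg ≈ 3 kg
bread flour: 2 cup × 23/2 × 127 g/cup = 2921 g
dried cranberries: 125 g × 23/2 ÷ 140 g/cup × 16 tbsp/cup ≈ 164 tbsp

honey: 5750 g; plain yogurt: 2070 mL; whole-barley flour: 3 kg; bread flour: 2921 g; dried cranberries: 164 tbsp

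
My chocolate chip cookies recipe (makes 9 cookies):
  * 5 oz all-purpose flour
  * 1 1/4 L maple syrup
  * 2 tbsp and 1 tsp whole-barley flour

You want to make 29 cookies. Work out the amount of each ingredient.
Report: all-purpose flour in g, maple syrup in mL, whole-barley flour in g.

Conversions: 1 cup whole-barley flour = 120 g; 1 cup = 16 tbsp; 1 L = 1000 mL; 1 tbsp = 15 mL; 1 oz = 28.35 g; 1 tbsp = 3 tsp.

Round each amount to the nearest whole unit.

Scaling factor: 29/9.
all-purpose flour: 5 oz × 29/9 × 28.35 g/oz ≈ 457 g
maple syrup: 1.25 L × 29/9 × 1000 mL/L ≈ 4028 mL
whole-barley flour: (2 tbsp + 1 tsp = 7/3 tbsp) × 29/9 ÷ 16 tbsp/cup × 120 g/cup ≈ 56 g

all-purpose flour: 457 g; maple syrup: 4028 mL; whole-barley flour: 56 g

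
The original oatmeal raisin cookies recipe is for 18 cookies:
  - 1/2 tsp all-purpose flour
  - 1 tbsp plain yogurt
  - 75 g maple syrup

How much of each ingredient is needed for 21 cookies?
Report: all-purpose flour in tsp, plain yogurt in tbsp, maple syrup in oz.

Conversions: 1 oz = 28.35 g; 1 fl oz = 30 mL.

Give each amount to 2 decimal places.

Scaling factor: 21/18 = 7/6.
all-purpose flour: 0.5 tsp × 7/6 ≈ 0.58 tsp
plain yogurt: 1 tbsp × 7/6 ≈ 1.17 tbsp
maple syrup: 75 g × 7/6 ÷ 28.35 g/oz ≈ 3.09 oz

all-purpose flour: 0.58 tsp; plain yogurt: 1.17 tbsp; maple syrup: 3.09 oz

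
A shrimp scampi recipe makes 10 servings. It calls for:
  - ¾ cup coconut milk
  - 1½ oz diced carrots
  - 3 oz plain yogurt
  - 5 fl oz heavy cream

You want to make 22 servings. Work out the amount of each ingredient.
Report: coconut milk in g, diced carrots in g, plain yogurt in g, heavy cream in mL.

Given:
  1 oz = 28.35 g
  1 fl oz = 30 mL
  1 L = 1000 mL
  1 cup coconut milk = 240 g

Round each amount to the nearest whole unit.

coconut milk: 396 g; diced carrots: 94 g; plain yogurt: 187 g; heavy cream: 330 mL

Scaling factor: 22/10 = 11/5 = 2.2.
coconut milk: 0.75 cup × 11/5 × 240 g/cup = 396 g
diced carrots: 1.5 oz × 11/5 × 28.35 g/oz ≈ 94 g
plain yogurt: 3 oz × 11/5 × 28.35 g/oz ≈ 187 g
heavy cream: 5 fl oz × 11/5 × 30 mL/fl oz = 330 mL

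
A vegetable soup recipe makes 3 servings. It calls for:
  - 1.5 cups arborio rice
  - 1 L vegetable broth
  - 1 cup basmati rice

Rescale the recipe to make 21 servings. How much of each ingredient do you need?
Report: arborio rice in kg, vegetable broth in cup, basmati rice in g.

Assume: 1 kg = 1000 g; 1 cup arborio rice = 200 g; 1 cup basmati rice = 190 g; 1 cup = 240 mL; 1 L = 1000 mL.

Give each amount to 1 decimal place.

arborio rice: 2.1 kg; vegetable broth: 29.2 cup; basmati rice: 1330.0 g

Scaling factor: 21/3 = 7.
arborio rice: 1.5 cup × 7 × 200 g/cup ÷ 1000 g/kg = 2.1 kg
vegetable broth: 1 L × 7 × 1000 mL/L ÷ 240 mL/cup ≈ 29.2 cup
basmati rice: 1 cup × 7 × 190 g/cup = 1330.0 g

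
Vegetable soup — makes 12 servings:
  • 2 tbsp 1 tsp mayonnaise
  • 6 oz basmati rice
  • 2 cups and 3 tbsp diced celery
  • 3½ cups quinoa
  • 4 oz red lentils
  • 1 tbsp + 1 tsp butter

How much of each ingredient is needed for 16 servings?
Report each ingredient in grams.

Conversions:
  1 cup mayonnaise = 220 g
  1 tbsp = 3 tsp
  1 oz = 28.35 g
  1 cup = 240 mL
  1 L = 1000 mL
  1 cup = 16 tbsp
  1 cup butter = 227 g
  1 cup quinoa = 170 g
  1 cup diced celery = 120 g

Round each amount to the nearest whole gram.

mayonnaise: 43 g; basmati rice: 227 g; diced celery: 350 g; quinoa: 793 g; red lentils: 151 g; butter: 25 g

Scaling factor: 16/12 = 4/3.
mayonnaise: (2 tbsp + 1 tsp = 7/3 tbsp) × 4/3 ÷ 16 tbsp/cup × 220 g/cup ≈ 43 g
basmati rice: 6 oz × 4/3 × 28.35 g/oz ≈ 227 g
diced celery: (2 cup + 3 tbsp = 2.1875 cup) × 4/3 × 120 g/cup = 350 g
quinoa: 3.5 cup × 4/3 × 170 g/cup ≈ 793 g
red lentils: 4 oz × 4/3 × 28.35 g/oz ≈ 151 g
butter: (1 tbsp + 1 tsp = 4/3 tbsp) × 4/3 ÷ 16 tbsp/cup × 227 g/cup ≈ 25 g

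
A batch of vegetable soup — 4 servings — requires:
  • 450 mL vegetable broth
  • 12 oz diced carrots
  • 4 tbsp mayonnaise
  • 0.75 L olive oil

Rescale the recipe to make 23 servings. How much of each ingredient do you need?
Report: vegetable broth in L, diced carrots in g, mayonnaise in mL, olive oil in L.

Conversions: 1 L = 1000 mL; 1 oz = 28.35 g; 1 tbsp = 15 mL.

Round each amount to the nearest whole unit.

vegetable broth: 3 L; diced carrots: 1956 g; mayonnaise: 345 mL; olive oil: 4 L

Scaling factor: 23/4 = 5.75.
vegetable broth: 450 mL × 23/4 ÷ 1000 mL/L ≈ 3 L
diced carrots: 12 oz × 23/4 × 28.35 g/oz ≈ 1956 g
mayonnaise: 4 tbsp × 23/4 × 15 mL/tbsp = 345 mL
olive oil: 0.75 L × 23/4 ≈ 4 L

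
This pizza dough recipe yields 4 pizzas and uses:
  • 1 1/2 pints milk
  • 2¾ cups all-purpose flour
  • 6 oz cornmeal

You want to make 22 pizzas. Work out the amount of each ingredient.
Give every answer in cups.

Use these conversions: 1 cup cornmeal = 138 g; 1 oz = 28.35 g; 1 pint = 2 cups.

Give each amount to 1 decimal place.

milk: 16.5 cup; all-purpose flour: 15.1 cup; cornmeal: 6.8 cup

Scaling factor: 22/4 = 11/2 = 5.5.
milk: 1.5 pint × 11/2 × 2 cup/pint = 16.5 cup
all-purpose flour: 2.75 cup × 11/2 ≈ 15.1 cup
cornmeal: 6 oz × 11/2 × 28.35 g/oz ÷ 138 g/cup ≈ 6.8 cup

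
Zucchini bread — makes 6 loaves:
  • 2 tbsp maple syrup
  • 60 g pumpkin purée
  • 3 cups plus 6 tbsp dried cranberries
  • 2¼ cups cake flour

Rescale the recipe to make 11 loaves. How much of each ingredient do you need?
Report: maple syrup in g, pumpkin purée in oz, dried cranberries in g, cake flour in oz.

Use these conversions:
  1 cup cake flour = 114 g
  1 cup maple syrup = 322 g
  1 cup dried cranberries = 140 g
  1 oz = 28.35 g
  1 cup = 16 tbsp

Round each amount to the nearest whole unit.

Scaling factor: 11/6.
maple syrup: 2 tbsp × 11/6 ÷ 16 tbsp/cup × 322 g/cup ≈ 74 g
pumpkin purée: 60 g × 11/6 ÷ 28.35 g/oz ≈ 4 oz
dried cranberries: (3 cup + 6 tbsp = 3.375 cup) × 11/6 × 140 g/cup ≈ 866 g
cake flour: 2.25 cup × 11/6 × 114 g/cup ÷ 28.35 g/oz ≈ 17 oz

maple syrup: 74 g; pumpkin purée: 4 oz; dried cranberries: 866 g; cake flour: 17 oz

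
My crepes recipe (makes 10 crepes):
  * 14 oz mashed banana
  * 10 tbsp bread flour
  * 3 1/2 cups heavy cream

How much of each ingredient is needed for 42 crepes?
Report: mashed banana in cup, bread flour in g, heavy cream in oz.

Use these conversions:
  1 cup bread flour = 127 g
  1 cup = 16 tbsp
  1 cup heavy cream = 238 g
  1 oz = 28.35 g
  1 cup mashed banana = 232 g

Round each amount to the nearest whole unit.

mashed banana: 7 cup; bread flour: 333 g; heavy cream: 123 oz

Scaling factor: 42/10 = 21/5 = 4.2.
mashed banana: 14 oz × 21/5 × 28.35 g/oz ÷ 232 g/cup ≈ 7 cup
bread flour: 10 tbsp × 21/5 ÷ 16 tbsp/cup × 127 g/cup ≈ 333 g
heavy cream: 3.5 cup × 21/5 × 238 g/cup ÷ 28.35 g/oz ≈ 123 oz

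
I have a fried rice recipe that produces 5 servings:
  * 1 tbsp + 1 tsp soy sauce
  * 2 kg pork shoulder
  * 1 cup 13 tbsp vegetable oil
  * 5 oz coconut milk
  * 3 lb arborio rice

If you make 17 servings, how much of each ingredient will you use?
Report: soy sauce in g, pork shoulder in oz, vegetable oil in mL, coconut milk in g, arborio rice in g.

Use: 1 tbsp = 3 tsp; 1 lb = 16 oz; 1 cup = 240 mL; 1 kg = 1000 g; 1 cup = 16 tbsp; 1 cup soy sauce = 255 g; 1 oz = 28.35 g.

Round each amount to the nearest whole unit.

Scaling factor: 17/5 = 3.4.
soy sauce: (1 tbsp + 1 tsp = 4/3 tbsp) × 17/5 ÷ 16 tbsp/cup × 255 g/cup ≈ 72 g
pork shoulder: 2 kg × 17/5 × 1000 g/kg ÷ 28.35 g/oz ≈ 240 oz
vegetable oil: (1 cup + 13 tbsp = 1.8125 cup) × 17/5 × 240 mL/cup = 1479 mL
coconut milk: 5 oz × 17/5 × 28.35 g/oz ≈ 482 g
arborio rice: 3 lb × 17/5 × 16 oz/lb × 28.35 g/oz ≈ 4627 g

soy sauce: 72 g; pork shoulder: 240 oz; vegetable oil: 1479 mL; coconut milk: 482 g; arborio rice: 4627 g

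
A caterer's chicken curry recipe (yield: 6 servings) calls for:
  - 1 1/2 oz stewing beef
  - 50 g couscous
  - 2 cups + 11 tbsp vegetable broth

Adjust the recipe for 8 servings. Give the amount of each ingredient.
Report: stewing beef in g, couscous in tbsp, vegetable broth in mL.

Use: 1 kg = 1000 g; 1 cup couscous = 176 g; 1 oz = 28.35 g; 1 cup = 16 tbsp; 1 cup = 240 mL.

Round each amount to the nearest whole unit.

Scaling factor: 8/6 = 4/3.
stewing beef: 1.5 oz × 4/3 × 28.35 g/oz ≈ 57 g
couscous: 50 g × 4/3 ÷ 176 g/cup × 16 tbsp/cup ≈ 6 tbsp
vegetable broth: (2 cup + 11 tbsp = 2.6875 cup) × 4/3 × 240 mL/cup = 860 mL

stewing beef: 57 g; couscous: 6 tbsp; vegetable broth: 860 mL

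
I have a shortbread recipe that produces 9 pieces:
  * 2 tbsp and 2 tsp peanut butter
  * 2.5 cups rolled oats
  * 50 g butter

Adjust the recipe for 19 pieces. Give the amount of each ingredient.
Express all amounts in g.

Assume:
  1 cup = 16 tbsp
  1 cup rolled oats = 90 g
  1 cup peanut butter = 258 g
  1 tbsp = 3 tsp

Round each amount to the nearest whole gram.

peanut butter: 91 g; rolled oats: 475 g; butter: 106 g

Scaling factor: 19/9.
peanut butter: (2 tbsp + 2 tsp = 8/3 tbsp) × 19/9 ÷ 16 tbsp/cup × 258 g/cup ≈ 91 g
rolled oats: 2.5 cup × 19/9 × 90 g/cup = 475 g
butter: 50 g × 19/9 ≈ 106 g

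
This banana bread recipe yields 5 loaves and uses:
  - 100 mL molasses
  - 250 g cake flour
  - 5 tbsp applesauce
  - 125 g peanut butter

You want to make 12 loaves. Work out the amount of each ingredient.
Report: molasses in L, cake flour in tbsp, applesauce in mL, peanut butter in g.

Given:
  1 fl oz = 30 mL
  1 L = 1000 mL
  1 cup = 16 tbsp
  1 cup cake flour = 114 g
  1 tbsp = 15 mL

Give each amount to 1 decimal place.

Scaling factor: 12/5 = 2.4.
molasses: 100 mL × 12/5 ÷ 1000 mL/L ≈ 0.2 L
cake flour: 250 g × 12/5 ÷ 114 g/cup × 16 tbsp/cup ≈ 84.2 tbsp
applesauce: 5 tbsp × 12/5 × 15 mL/tbsp = 180.0 mL
peanut butter: 125 g × 12/5 = 300.0 g

molasses: 0.2 L; cake flour: 84.2 tbsp; applesauce: 180.0 mL; peanut butter: 300.0 g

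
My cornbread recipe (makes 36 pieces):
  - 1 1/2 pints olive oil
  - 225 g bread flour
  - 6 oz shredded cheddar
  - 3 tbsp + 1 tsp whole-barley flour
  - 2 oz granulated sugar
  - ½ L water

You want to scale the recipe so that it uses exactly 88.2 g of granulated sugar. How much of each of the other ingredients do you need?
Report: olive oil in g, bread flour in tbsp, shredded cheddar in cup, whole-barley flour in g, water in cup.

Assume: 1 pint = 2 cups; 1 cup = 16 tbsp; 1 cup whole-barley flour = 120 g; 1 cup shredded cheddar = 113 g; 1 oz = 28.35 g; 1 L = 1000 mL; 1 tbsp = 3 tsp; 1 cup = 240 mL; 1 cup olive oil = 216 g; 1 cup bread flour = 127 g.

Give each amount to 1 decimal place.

olive oil: 1008.0 g; bread flour: 44.1 tbsp; shredded cheddar: 2.3 cup; whole-barley flour: 38.9 g; water: 3.2 cup

The original recipe has 56.7 g of granulated sugar, so the scaling factor is 88.2 ÷ 56.7 = 14/9.
olive oil: 1.5 pint × 14/9 × 2 cup/pint × 216 g/cup = 1008.0 g
bread flour: 225 g × 14/9 ÷ 127 g/cup × 16 tbsp/cup ≈ 44.1 tbsp
shredded cheddar: 6 oz × 14/9 × 28.35 g/oz ÷ 113 g/cup ≈ 2.3 cup
whole-barley flour: (3 tbsp + 1 tsp = 10/3 tbsp) × 14/9 ÷ 16 tbsp/cup × 120 g/cup ≈ 38.9 g
water: 0.5 L × 14/9 × 1000 mL/L ÷ 240 mL/cup ≈ 3.2 cup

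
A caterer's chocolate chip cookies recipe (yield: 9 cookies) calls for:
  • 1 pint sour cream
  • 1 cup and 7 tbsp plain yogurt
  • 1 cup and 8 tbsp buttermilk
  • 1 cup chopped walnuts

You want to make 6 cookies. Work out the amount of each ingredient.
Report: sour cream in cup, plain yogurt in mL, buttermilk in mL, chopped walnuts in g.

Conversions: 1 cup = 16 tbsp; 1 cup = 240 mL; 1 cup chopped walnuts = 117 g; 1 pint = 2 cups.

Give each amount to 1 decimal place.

sour cream: 1.3 cup; plain yogurt: 230.0 mL; buttermilk: 240.0 mL; chopped walnuts: 78.0 g

Scaling factor: 6/9 = 2/3.
sour cream: 1 pint × 2/3 × 2 cup/pint ≈ 1.3 cup
plain yogurt: (1 cup + 7 tbsp = 1.4375 cup) × 2/3 × 240 mL/cup = 230.0 mL
buttermilk: (1 cup + 8 tbsp = 1.5 cup) × 2/3 × 240 mL/cup = 240.0 mL
chopped walnuts: 1 cup × 2/3 × 117 g/cup = 78.0 g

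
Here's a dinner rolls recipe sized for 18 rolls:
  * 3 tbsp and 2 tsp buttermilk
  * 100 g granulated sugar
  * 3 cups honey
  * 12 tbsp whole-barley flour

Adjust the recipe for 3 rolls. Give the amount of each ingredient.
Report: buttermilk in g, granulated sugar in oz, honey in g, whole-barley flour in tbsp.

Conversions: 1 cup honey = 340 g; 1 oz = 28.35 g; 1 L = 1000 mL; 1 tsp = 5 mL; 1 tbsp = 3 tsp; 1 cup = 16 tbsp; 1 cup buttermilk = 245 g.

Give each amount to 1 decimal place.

buttermilk: 9.4 g; granulated sugar: 0.6 oz; honey: 170.0 g; whole-barley flour: 2.0 tbsp

Scaling factor: 3/18 = 1/6.
buttermilk: (3 tbsp + 2 tsp = 11/3 tbsp) × 1/6 ÷ 16 tbsp/cup × 245 g/cup ≈ 9.4 g
granulated sugar: 100 g × 1/6 ÷ 28.35 g/oz ≈ 0.6 oz
honey: 3 cup × 1/6 × 340 g/cup = 170.0 g
whole-barley flour: 12 tbsp × 1/6 = 2.0 tbsp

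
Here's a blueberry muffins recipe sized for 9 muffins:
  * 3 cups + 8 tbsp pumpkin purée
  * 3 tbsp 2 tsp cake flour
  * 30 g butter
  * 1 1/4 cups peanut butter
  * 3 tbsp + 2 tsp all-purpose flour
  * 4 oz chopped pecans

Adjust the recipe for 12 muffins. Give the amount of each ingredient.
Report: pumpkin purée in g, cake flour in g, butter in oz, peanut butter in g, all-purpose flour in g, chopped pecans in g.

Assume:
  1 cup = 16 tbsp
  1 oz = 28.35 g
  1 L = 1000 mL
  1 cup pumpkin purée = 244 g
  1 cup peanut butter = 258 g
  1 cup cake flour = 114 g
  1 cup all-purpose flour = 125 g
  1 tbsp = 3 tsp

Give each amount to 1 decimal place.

pumpkin purée: 1138.7 g; cake flour: 34.8 g; butter: 1.4 oz; peanut butter: 430.0 g; all-purpose flour: 38.2 g; chopped pecans: 151.2 g

Scaling factor: 12/9 = 4/3.
pumpkin purée: (3 cup + 8 tbsp = 3.5 cup) × 4/3 × 244 g/cup ≈ 1138.7 g
cake flour: (3 tbsp + 2 tsp = 11/3 tbsp) × 4/3 ÷ 16 tbsp/cup × 114 g/cup ≈ 34.8 g
butter: 30 g × 4/3 ÷ 28.35 g/oz ≈ 1.4 oz
peanut butter: 1.25 cup × 4/3 × 258 g/cup = 430.0 g
all-purpose flour: (3 tbsp + 2 tsp = 11/3 tbsp) × 4/3 ÷ 16 tbsp/cup × 125 g/cup ≈ 38.2 g
chopped pecans: 4 oz × 4/3 × 28.35 g/oz = 151.2 g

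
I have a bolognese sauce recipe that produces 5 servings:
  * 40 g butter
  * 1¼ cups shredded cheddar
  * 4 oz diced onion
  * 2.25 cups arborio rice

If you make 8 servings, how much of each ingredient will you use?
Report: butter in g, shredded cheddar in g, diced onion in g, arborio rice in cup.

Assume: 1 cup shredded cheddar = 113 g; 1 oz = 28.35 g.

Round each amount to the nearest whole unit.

Scaling factor: 8/5 = 1.6.
butter: 40 g × 8/5 = 64 g
shredded cheddar: 1.25 cup × 8/5 × 113 g/cup = 226 g
diced onion: 4 oz × 8/5 × 28.35 g/oz ≈ 181 g
arborio rice: 2.25 cup × 8/5 ≈ 4 cup

butter: 64 g; shredded cheddar: 226 g; diced onion: 181 g; arborio rice: 4 cup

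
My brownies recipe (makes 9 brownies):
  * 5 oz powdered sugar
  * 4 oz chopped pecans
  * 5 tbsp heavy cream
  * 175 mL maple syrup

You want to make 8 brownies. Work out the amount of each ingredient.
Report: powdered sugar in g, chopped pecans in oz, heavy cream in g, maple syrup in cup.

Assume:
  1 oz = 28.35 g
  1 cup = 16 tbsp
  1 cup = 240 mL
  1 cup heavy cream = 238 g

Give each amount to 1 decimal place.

Scaling factor: 8/9.
powdered sugar: 5 oz × 8/9 × 28.35 g/oz = 126.0 g
chopped pecans: 4 oz × 8/9 ≈ 3.6 oz
heavy cream: 5 tbsp × 8/9 ÷ 16 tbsp/cup × 238 g/cup ≈ 66.1 g
maple syrup: 175 mL × 8/9 ÷ 240 mL/cup ≈ 0.6 cup

powdered sugar: 126.0 g; chopped pecans: 3.6 oz; heavy cream: 66.1 g; maple syrup: 0.6 cup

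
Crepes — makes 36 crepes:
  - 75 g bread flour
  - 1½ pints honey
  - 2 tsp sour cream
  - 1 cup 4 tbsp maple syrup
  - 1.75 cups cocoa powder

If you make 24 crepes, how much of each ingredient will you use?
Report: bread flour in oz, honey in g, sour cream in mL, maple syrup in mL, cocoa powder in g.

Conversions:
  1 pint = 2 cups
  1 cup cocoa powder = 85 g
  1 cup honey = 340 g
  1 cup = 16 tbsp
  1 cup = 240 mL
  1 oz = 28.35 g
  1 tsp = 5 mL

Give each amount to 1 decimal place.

bread flour: 1.8 oz; honey: 680.0 g; sour cream: 6.7 mL; maple syrup: 200.0 mL; cocoa powder: 99.2 g

Scaling factor: 24/36 = 2/3.
bread flour: 75 g × 2/3 ÷ 28.35 g/oz ≈ 1.8 oz
honey: 1.5 pint × 2/3 × 2 cup/pint × 340 g/cup = 680.0 g
sour cream: 2 tsp × 2/3 × 5 mL/tsp ≈ 6.7 mL
maple syrup: (1 cup + 4 tbsp = 1.25 cup) × 2/3 × 240 mL/cup = 200.0 mL
cocoa powder: 1.75 cup × 2/3 × 85 g/cup ≈ 99.2 g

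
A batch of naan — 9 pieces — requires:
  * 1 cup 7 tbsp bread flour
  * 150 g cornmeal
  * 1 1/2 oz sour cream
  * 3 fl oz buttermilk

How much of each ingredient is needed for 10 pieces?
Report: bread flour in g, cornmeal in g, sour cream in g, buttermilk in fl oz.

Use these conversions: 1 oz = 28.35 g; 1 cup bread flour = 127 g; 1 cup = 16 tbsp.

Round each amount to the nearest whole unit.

Scaling factor: 10/9.
bread flour: (1 cup + 7 tbsp = 1.4375 cup) × 10/9 × 127 g/cup ≈ 203 g
cornmeal: 150 g × 10/9 ≈ 167 g
sour cream: 1.5 oz × 10/9 × 28.35 g/oz ≈ 47 g
buttermilk: 3 fl oz × 10/9 ≈ 3 fl oz

bread flour: 203 g; cornmeal: 167 g; sour cream: 47 g; buttermilk: 3 fl oz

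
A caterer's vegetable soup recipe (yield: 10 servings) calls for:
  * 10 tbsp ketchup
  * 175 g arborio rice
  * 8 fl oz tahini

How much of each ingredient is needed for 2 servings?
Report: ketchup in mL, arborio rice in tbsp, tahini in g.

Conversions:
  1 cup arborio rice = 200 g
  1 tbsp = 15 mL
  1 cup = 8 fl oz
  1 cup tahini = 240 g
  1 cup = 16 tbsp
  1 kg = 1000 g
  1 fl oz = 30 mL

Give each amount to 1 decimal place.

Scaling factor: 2/10 = 1/5 = 0.2.
ketchup: 10 tbsp × 1/5 × 15 mL/tbsp = 30.0 mL
arborio rice: 175 g × 1/5 ÷ 200 g/cup × 16 tbsp/cup = 2.8 tbsp
tahini: 8 fl oz × 1/5 ÷ 8 fl oz/cup × 240 g/cup = 48.0 g

ketchup: 30.0 mL; arborio rice: 2.8 tbsp; tahini: 48.0 g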